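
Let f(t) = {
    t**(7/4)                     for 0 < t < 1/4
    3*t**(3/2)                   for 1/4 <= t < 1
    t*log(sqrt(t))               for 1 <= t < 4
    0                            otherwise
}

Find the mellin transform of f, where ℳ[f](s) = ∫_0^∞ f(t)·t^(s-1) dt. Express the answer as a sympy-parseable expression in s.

(16*16**s*(s + 1)*(2*s + 3)*(4*s + 7)*log(2) - 8*2**(4*s)*(2*s + 3)*(4*s + 7) + 24*2**(2*s)*(s + 1)**2*(4*s + 7) + 2*2**(2*s)*(2*s + 3)*(4*s + 7) + sqrt(2)*(s + 1)**2*(2*s + 3) - 3*(s + 1)**2*(4*s + 7))/(4*2**(2*s)*(s + 1)**2*(2*s + 3)*(4*s + 7))
  Re(s) > -7/4

undo the shared t-power: t**(3/4) on [0, 1/4); 3*sqrt(t) on [1/4, 1); log(sqrt(t)) on [1, 4)
strip the power substitution: t**(3/2) on [0, 1/2); 3*t on [1/2, 1); log(t) on [1, 2)
treat the 3 regions marked off by 1/4, 1 separately and sum
on [0, 1/4): add ∫ t**(7/4)·t^(s-1) dt
the [1/4, 1) slice contributes ∫ 3*t**(3/2)·t^(s-1) dt
on [1, 4) integrate f = t*log(sqrt(t)) against the kernel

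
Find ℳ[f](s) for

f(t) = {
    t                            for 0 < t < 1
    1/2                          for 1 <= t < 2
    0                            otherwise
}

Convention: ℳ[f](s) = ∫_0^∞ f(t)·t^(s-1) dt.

(2**s*(s + 1) + s - 1)/(2*s*(s + 1))
  Re(s) > -1

breakpoints 1: one integral from each of the 2 segments
∫ over [0, 1) of t·t^(s-1) joins the sum
between 1 and 2 the integrand is 1/2·t^(s-1)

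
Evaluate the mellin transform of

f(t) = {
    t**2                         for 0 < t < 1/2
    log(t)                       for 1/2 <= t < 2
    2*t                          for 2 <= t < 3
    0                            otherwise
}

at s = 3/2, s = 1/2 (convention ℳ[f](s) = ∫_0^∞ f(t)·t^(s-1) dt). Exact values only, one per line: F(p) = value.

F(3/2) = sqrt(2)*(-9979 + 3780*log(2) + 9072*sqrt(6))/2520
F(1/2) = sqrt(2)*(-277 + 180*log(2) + 120*sqrt(6))/60

summing 3 kernel integrals split by 1/2, 2 yields ℳ[f](s)
over [0, 1/2), the kernel integral of t**2 enters the sum
∫ log(t)·t^(s-1) over [1/2, 2)
segment [2, 3) carries 2*t; integrate it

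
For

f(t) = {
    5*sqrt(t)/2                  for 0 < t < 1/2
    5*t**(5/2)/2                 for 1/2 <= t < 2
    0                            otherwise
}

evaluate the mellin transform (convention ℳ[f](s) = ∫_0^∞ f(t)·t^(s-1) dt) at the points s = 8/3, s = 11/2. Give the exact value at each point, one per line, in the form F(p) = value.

summing 2 kernel integrals split by 1/2 yields ℳ[f](s)
segment [0, 1/2) carries 5*sqrt(t)/2; integrate it
on [1/2, 2): add ∫ 5*t**(5/2)/2·t^(s-1) dt

F(8/3) = 15*2**(1/6)*(105*2**(2/3) + 38912)/37696
F(11/2) = 983105/12288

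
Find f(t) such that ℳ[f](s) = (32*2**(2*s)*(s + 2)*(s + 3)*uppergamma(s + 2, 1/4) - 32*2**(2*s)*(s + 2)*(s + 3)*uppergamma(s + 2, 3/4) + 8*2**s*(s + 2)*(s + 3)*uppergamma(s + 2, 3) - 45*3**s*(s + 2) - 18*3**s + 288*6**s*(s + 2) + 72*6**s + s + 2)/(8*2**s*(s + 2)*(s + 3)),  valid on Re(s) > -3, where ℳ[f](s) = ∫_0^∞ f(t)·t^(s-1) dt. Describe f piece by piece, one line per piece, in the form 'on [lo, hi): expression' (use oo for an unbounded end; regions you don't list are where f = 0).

peel off the shared t-power: t on [0, 1/2); exp(-t/2) on [1/2, 3/2); t + 1 on [3/2, 3); …
the 4 pieces separated at 1/2, 3/2, 3 each add one integral
segment 0 to 1/2 holds t**3; add its integral
on [1/2, 3/2) integrate f = t**2*exp(-t/2) against the kernel
[3/2, 3) adds the kernel integral of t**2*(t + 1)
the [3, ∞) slice contributes ∫ t**2*exp(-t)·t^(s-1) dt

on [0, 1/2): t**3
on [1/2, 3/2): t**2*exp(-t/2)
on [3/2, 3): t**2*(t + 1)
on [3, oo): t**2*exp(-t)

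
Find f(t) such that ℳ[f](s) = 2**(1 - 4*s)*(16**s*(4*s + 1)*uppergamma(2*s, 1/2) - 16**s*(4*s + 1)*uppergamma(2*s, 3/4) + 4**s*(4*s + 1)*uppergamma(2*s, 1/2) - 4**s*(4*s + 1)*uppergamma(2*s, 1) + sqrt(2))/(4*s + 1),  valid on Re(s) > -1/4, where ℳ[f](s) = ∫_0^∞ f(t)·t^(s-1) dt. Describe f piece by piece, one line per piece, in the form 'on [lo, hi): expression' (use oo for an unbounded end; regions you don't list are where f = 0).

peel off the power substitution: sqrt(2)*sqrt(t) on [0, 1/4); exp(-2*t) on [1/4, 1/2); exp(-t) on [1/2, 3/4)
strip the common scale on t: sqrt(t) on [0, 1/2); exp(-t) on [1/2, 1); exp(-t/2) on [1, 3/2)
integrate the 3 segments split at 1/16, 1/4, then add the results
between 0 and 1/16 the integrand is sqrt(2)*t**(1/4)·t^(s-1)
the [1/16, 1/4) slice contributes ∫ exp(-2*sqrt(t))·t^(s-1) dt
the [1/4, 9/16) slice contributes ∫ exp(-sqrt(t))·t^(s-1) dt

on [0, 1/16): sqrt(2)*t**(1/4)
on [1/16, 1/4): exp(-2*sqrt(t))
on [1/4, 9/16): exp(-sqrt(t))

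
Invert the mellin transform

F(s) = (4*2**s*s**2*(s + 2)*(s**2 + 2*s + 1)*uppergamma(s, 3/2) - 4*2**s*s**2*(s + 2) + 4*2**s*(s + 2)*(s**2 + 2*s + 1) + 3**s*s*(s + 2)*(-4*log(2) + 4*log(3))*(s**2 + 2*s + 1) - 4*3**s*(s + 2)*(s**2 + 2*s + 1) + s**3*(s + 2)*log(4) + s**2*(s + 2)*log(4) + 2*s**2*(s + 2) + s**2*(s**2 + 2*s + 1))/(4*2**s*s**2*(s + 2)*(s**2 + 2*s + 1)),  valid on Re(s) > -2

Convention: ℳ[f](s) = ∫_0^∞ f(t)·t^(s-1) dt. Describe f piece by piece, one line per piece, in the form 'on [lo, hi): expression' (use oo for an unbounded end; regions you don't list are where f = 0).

cuts at 1/2, 1, 3/2: linearity sums the 4 kernel integrals
between 0 and 1/2 the integrand is t**2·t^(s-1)
between 1/2 and 1 the integrand is t*log(t)·t^(s-1)
segment 1 to 3/2 holds log(t); add its integral
between 3/2 and ∞ the integrand is exp(-t)·t^(s-1)

on [0, 1/2): t**2
on [1/2, 1): t*log(t)
on [1, 3/2): log(t)
on [3/2, oo): exp(-t)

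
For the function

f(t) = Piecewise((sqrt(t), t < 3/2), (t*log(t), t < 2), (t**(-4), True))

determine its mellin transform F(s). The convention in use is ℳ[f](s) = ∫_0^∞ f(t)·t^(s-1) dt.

f breaks at 3/2, 2 into 3 integrals to sum
piece [0, 3/2): integrate sqrt(t) against the kernel
for t in [3/2, 2): the term is ∫ t*log(t)·t^(s-1)
between 2 and ∞ the integrand is t**(-4)·t^(s-1)

(-32*2**(2*s)*(s - 4)*(2*s + 1) + 3**s*s*(s - 4)*(2*s + 1)*(-24*log(3) + 24*log(2)) + 3**s*(s - 4)*(2*s + 1)*(-24*log(3) + 24*log(2)) + 24*3**s*(s - 4)*(2*s + 1) + 16*3**s*sqrt(6)*(s - 4)*(s**2 + 2*s + 1) + 32*4**s*s*(s - 4)*(2*s + 1)*log(2) + 32*4**s*(s - 4)*(2*s + 1)*log(2) - 4**s*(2*s + 1)*(s**2 + 2*s + 1))/(16*2**s*(s - 4)*(2*s + 1)*(s**2 + 2*s + 1))
  -1/2 < Re(s) < 4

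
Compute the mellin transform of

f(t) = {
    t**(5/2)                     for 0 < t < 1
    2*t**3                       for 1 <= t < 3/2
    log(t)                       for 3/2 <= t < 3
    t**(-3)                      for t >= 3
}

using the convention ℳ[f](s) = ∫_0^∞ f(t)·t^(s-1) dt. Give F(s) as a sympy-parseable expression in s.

2**(-s - 1)*(324*2**(s + 1)*(s - 3)*(s + 3)*(-2*s + (s + 1)**2 - 1) - 324*2**(s + 1)*(s - 3)*(2*s + 5)*(-2*s + (s + 1)**2 - 1) - 108*3**(s + 1)*(s - 3)*(s + 1)*(s + 3)*(2*s + 5)*log(3) + 108*3**(s + 1)*(s - 3)*(s + 1)*(s + 3)*(2*s + 5)*log(2) - 108*3**(s + 1)*(s - 3)*(s + 3)*(2*s + 5)*log(2) + 108*3**(s + 1)*(s - 3)*(s + 3)*(2*s + 5) + 108*3**(s + 1)*(s - 3)*(s + 3)*(2*s + 5)*log(3) + 729*3**(s + 1)*(s - 3)*(2*s + 5)*(-2*s + (s + 1)**2 - 1) + 54*6**(s + 1)*(s - 3)*(s + 1)*(s + 3)*(2*s + 5)*log(3) - 54*6**(s + 1)*(s - 3)*(s + 3)*(2*s + 5)*log(3) - 54*6**(s + 1)*(s - 3)*(s + 3)*(2*s + 5) - 2*6**(s + 1)*(s + 3)*(2*s + 5)*(-2*s + (s + 1)**2 - 1))/(162*(s - 3)*(s + 3)*(2*s + 5)*(-2*s + (s + 1)**2 - 1))
  -5/2 < Re(s) < 3

back out the shared t-power: t**(3/2) on [0, 1); 2*t**2 on [1, 3/2); log(t)/t on [3/2, 3); …
integrate the 4 segments split at 1, 3/2, 3, then add the results
piece [0, 1): integrate t**(5/2) against the kernel
[1, 3/2) adds the kernel integral of 2*t**3
between 3/2 and 3 the integrand is log(t)·t^(s-1)
∫ t**(-3)·t^(s-1) over [3, ∞)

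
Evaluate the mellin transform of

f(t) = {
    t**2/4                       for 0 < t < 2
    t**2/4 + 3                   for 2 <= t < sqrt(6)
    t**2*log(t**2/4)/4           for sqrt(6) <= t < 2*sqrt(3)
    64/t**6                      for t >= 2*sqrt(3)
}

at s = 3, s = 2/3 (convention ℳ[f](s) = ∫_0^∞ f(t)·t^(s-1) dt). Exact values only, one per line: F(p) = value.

F(3) = -3688*sqrt(3)/675 - 8 + 213*sqrt(6)/25 + log(2**(9*sqrt(6)/5)*3**(-9*sqrt(6)/5 + 72*sqrt(3)/5))
F(2/3) = -9*2**(2/3)/2 - 241*12**(1/3)/288 - 9*6**(1/3)*log(3)/16 + 9*6**(1/3)*log(2)/16 + 9*12**(1/3)*log(3)/8 + 351*6**(1/3)/64

the common scale on t comes off first: t**2 on [0, 1); t**2 + 3 on [1, sqrt(6)/2); t**2*log(t**2) on [sqrt(6)/2, sqrt(3)); …
peel off the power substitution: t on [0, 1); t + 3 on [1, 3/2); t*log(t) on [3/2, 3); …
f breaks at 2, sqrt(6), 2*sqrt(3) into 4 integrals to sum
on [0, 2) integrate f = t**2/4 against the kernel
∫ over [2, sqrt(6)) of (t**2/4 + 3)·t^(s-1) joins the sum
on [sqrt(6), 2*sqrt(3)) integrate f = t**2*log(t**2/4)/4 against the kernel
over [2*sqrt(3), ∞), the kernel integral of 64/t**6 enters the sum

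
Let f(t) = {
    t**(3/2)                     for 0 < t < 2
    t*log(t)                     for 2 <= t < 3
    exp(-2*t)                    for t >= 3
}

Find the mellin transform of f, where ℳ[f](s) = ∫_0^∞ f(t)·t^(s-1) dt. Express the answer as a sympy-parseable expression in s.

(-12**s*s*(2*s + 3)*log(4) - 12**s*(2*s + 3)*log(4) + 12**s*(4*s + 6) + 12**s*sqrt(2)*(4*s**2 + 8*s + 4) + 3*18**s*s*(2*s + 3)*log(3) + 18**s*(-6*s - 9) + 3*18**s*(2*s + 3)*log(3) + 3**s*(2*s + 3)*(s**2 + 2*s + 1)*uppergamma(s, 6))/(6**s*(2*s + 3)*(s**2 + 2*s + 1))
  Re(s) > -3/2

cuts at 2, 3: linearity sums the 3 kernel integrals
segment [0, 2) carries t**(3/2); integrate it
piece [2, 3): integrate t*log(t) against the kernel
for t in [3, ∞): the term is ∫ exp(-2*t)·t^(s-1)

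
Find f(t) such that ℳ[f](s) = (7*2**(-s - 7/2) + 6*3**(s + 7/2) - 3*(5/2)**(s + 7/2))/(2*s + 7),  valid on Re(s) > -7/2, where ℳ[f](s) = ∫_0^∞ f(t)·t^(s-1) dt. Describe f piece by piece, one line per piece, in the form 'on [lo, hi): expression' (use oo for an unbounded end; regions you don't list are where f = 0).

on [0, 1/2): 5*t**(7/2)
on [1/2, 5/2): 3*t**(7/2)/2
on [5/2, 3): 3*t**(7/2)

the 3 pieces separated at 1/2, 5/2 each add one integral
between 0 and 1/2 the integrand is 5*t**(7/2)·t^(s-1)
piece [1/2, 5/2): integrate 3*t**(7/2)/2 against the kernel
on [5/2, 3): add ∫ 3*t**(7/2)·t^(s-1) dt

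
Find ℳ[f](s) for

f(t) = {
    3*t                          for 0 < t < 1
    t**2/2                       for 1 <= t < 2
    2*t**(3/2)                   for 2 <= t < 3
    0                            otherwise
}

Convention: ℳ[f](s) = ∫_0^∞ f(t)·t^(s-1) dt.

(2**(s + 2)*(s + 1)*(2*s + 3) - 2**(s + 9/2)*(s + 1)*(s + 2) + 8*3**(s + 3/2)*(s + 1)*(s + 2) - (s + 1)*(2*s + 3) + 6*(s + 2)*(2*s + 3))/(2*(s + 1)*(s + 2)*(2*s + 3))
  Re(s) > -1

f breaks at 1, 2 into 3 integrals to sum
∫ over [0, 1) of 3*t·t^(s-1) joins the sum
∫ over [1, 2) of t**2/2·t^(s-1) joins the sum
∫ 2*t**(3/2)·t^(s-1) over [2, 3)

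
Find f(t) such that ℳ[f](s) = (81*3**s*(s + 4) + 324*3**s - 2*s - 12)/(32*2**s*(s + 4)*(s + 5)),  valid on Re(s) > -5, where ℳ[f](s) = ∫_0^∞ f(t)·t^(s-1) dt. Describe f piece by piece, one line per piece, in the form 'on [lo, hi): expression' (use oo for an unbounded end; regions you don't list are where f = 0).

on [0, 1/2): t**5
on [1/2, 3/2): t**4*(2 - t)

remove the power substitution first: t**(5/2) on [0, 1/4); t**2*(2 - sqrt(t)) on [1/4, 9/4)
back out the shared t-power: sqrt(t) on [0, 1/4); 2 - sqrt(t) on [1/4, 9/4)
invert the power substitution to get t on [0, 1/2); 2 - t on [1/2, 3/2)
decompose at 1/2; ℳ[f](s) sums the 2 pieces' integrals
segment 0 to 1/2 holds t**5; add its integral
the [1/2, 3/2) slice contributes ∫ t**4*(2 - t)·t^(s-1) dt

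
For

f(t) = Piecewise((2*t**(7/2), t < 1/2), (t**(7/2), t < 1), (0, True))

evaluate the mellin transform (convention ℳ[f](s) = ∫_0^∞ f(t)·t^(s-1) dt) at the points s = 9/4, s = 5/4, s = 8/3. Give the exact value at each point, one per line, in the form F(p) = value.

F(9/4) = 2**(1/4)/368 + 4/23
F(5/4) = 2**(1/4)/152 + 4/19
F(8/3) = 3*2**(5/6)/2368 + 6/37

cuts at 1/2: linearity sums the 2 kernel integrals
∫ over [0, 1/2) of 2*t**(7/2)·t^(s-1) joins the sum
between 1/2 and 1 the integrand is t**(7/2)·t^(s-1)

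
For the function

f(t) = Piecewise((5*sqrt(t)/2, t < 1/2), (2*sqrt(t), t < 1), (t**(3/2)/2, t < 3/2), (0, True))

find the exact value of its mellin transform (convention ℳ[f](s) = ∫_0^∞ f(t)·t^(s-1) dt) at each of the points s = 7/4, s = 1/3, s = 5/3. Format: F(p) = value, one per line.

treat the 3 regions marked off by 1/2, 1 separately and sum
piece [0, 1/2): integrate 5*sqrt(t)/2 against the kernel
on [1/2, 1): add ∫ 2*sqrt(t)·t^(s-1) dt
piece [1, 3/2): integrate t**(3/2)/2 against the kernel

F(7/4) = 2**(3/4)/36 + 27*2**(3/4)*3**(1/4)/104 + 86/117
F(1/3) = 3*2**(1/6)/10 + 9*2**(1/6)*3**(5/6)/44 + 117/55
F(5/3) = 3*2**(5/6)/104 + 81*2**(5/6)*3**(1/6)/304 + 189/247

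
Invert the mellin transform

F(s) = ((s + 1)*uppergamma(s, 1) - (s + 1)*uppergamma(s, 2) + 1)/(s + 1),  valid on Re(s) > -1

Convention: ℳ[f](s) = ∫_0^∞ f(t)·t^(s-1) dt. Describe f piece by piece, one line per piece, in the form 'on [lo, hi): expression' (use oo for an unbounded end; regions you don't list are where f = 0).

on [0, 1): t
on [1, 2): exp(-t)

along the cuts 1, ℳ[f](s) splits into 2 integrals
∫ t·t^(s-1) over [0, 1)
∫ exp(-t)·t^(s-1) over [1, 2)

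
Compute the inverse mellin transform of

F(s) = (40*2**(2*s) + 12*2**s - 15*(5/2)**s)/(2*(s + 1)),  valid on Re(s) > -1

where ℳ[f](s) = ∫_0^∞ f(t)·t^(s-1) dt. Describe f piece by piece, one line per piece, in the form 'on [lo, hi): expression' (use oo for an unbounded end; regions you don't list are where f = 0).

cuts at 2, 5/2: linearity sums the 3 kernel integrals
[0, 2) adds the kernel integral of 5*t
for t in [2, 5/2): the term is ∫ 2*t·t^(s-1)
for t in [5/2, 4): the term is ∫ 5*t·t^(s-1)

on [0, 2): 5*t
on [2, 5/2): 2*t
on [5/2, 4): 5*t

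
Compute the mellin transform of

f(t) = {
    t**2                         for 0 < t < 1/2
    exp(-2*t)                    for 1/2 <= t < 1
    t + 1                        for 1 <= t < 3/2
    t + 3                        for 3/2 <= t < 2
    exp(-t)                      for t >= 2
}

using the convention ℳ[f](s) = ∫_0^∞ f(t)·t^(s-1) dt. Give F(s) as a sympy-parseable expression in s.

(20*2**(2*s)*s*(s + 2) + 12*2**(2*s)*(s + 2) + 4*2**s*s*(s + 1)*(s + 2)*uppergamma(s, 2) - 8*2**s*s*(s + 2) - 4*2**s*(s + 2) - 8*3**s*s*(s + 2) - 8*3**s*(s + 2) + 4*s*(s + 1)*(s + 2)*uppergamma(s, 1) - 4*s*(s + 1)*(s + 2)*uppergamma(s, 2) + s*(s + 1))/(4*2**s*s*(s + 1)*(s + 2))
  Re(s) > -2

the 5 pieces separated at 1/2, 1, 3/2, 2 each add one integral
on [0, 1/2) integrate f = t**2 against the kernel
the [1/2, 1) slice contributes ∫ exp(-2*t)·t^(s-1) dt
over [1, 3/2), the kernel integral of (t + 1) enters the sum
segment [3/2, 2) carries (t + 3); integrate it
[2, ∞) adds the kernel integral of exp(-t)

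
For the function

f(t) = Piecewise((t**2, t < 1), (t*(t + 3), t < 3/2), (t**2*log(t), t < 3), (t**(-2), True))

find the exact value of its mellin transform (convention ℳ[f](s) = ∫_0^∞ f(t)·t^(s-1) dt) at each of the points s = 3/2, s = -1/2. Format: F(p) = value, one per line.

F(3/2) = -226*sqrt(3)/147 - 27*sqrt(6)*log(3)/56 - 6/5 + 27*sqrt(6)*log(2)/56 + 3861*sqrt(6)/1960 + 54*sqrt(3)*log(3)/7
F(-1/2) = -6 - 178*sqrt(3)/135 + log(2**(sqrt(6)/2)*3**(-sqrt(6)/2 + 2*sqrt(3))) + 23*sqrt(6)/6

strip the shared t-power: t on [0, 1); t + 3 on [1, 3/2); t*log(t) on [3/2, 3); …
split f at 1, 3/2, 3: ℳ[f](s) collects 4 kernel integrals
the [0, 1) slice contributes ∫ t**2·t^(s-1) dt
over [1, 3/2), the kernel integral of t*(t + 3) enters the sum
[3/2, 3) adds the kernel integral of t**2*log(t)
[3, ∞) adds the kernel integral of t**(-2)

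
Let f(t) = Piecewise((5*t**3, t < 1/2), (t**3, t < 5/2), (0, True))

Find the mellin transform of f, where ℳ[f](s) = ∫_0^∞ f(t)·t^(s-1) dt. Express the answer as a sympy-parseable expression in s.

(125*5**s + 4)/(8*2**s*(s + 3))
  Re(s) > -3

slice at 1/2, transform all 2 pieces, and sum them
segment 0 to 1/2 holds 5*t**3; add its integral
the [1/2, 5/2) slice contributes ∫ t**3·t^(s-1) dt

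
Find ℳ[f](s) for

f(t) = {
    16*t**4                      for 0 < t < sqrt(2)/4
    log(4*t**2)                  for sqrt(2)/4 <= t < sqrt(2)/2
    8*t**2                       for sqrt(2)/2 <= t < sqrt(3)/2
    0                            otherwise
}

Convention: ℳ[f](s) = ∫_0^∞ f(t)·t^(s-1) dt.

(sqrt(2)/4)**s*(-16*2**s*s**2*(s + 4) + 4*2**s*s*(s + 2)*(s + 4)*log(2) - 8*2**s*(s + 2)*(s + 4) + 24*6**(s/2)*s**2*(s + 4) + s**2*(s + 2) + 4*s*(s + 2)*(s + 4)*log(2) + 8*(s + 2)*(s + 4))/(4*s**2*(s + 2)*(s + 4))
  Re(s) > -4

invert the common scale on t to get t**4 on [0, sqrt(2)/2); log(t**2) on [sqrt(2)/2, sqrt(2)); 2*t**2 on [sqrt(2), sqrt(3))
strip the power substitution: t**2 on [0, 1/2); log(t) on [1/2, 2); 2*t on [2, 3)
f breaks at sqrt(2)/4, sqrt(2)/2 into 3 integrals to sum
on [0, sqrt(2)/4) integrate f = 16*t**4 against the kernel
on [sqrt(2)/4, sqrt(2)/2): add ∫ log(4*t**2)·t^(s-1) dt
for t in [sqrt(2)/2, sqrt(3)/2): the term is ∫ 8*t**2·t^(s-1)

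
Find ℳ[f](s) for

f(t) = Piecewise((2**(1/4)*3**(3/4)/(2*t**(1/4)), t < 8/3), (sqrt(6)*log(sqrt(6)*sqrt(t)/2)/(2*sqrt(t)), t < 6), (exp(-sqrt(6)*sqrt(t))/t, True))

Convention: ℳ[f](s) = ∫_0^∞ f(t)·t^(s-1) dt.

2**(s - 1)*(-6*144**s*(s - 1)*(4*s - 1)*log(2) - 3*144**s*(4*s - 1)*log(2) + 144**s*(12*s - 3) + 144**s*sqrt(2)*(24*s + 24*(s - 1)**2 - 18) + 8*3**(2*s + 1)*(4*s - 1)*(4*s + 4*(s - 1)**2 - 3)*uppergamma(2*s - 2, 6) + 324**s*(2 - 8*s) + 4*324**s*(s - 1)*(4*s - 1)*log(3) + 2*324**s*(4*s - 1)*log(3))/(108**s*(4*s - 1)*(4*s + 4*(s - 1)**2 - 3))
  Re(s) > 1/4

back out the shared t-power: 2**(1/4)*3**(3/4)*t**(3/4)/2 on [0, 8/3); sqrt(6)*sqrt(t)*log(sqrt(6)*sqrt(t)/2)/2 on [8/3, 6); exp(-sqrt(6)*sqrt(t)) on [6, ∞)
reversing the common scale on t: t**(3/4) on [0, 4); sqrt(t)*log(sqrt(t)) on [4, 9); exp(-2*sqrt(t)) on [9, ∞)
peel off the power substitution: t**(3/2) on [0, 2); t*log(t) on [2, 3); exp(-2*t) on [3, ∞)
linearity at 8/3, 6 turns ℳ[f](s) into 3 summed integrals
∫ 2**(1/4)*3**(3/4)/(2*t**(1/4))·t^(s-1) over [0, 8/3)
for t in [8/3, 6): the term is ∫ sqrt(6)*log(sqrt(6)*sqrt(t)/2)/(2*sqrt(t))·t^(s-1)
for t in [6, ∞): the term is ∫ exp(-sqrt(6)*sqrt(t))/t·t^(s-1)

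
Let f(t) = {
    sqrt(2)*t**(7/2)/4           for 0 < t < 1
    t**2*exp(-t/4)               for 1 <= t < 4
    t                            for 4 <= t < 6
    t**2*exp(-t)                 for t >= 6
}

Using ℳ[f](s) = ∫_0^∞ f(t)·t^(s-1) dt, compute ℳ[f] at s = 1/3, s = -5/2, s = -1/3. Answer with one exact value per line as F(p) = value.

F(1/3) = -16*2**(2/3)*uppergamma(7/3, 1) - 3*2**(2/3) + uppergamma(7/3, 6) + 3*sqrt(2)/46 + 9*6**(1/3)/2 + 16*2**(2/3)*uppergamma(7/3, 1/4)
F(-5/2) = -sqrt(pi)*erfc(1/2) - exp(-1) - sqrt(6)/54 - 2*sqrt(pi)*erfc(sqrt(6)) + sqrt(6)*exp(-6)/3 + 1/12 + sqrt(pi)*erfc(1) + sqrt(2)/4 + 2*exp(-1/4)
F(-1/3) = -8*2**(1/3)*uppergamma(5/3, 1) - 3*2**(1/3) + uppergamma(5/3, 6) + 3*sqrt(2)/38 + 3*6**(2/3)/2 + 8*2**(1/3)*uppergamma(5/3, 1/4)

back out the shared t-power: sqrt(2)*t**(3/2)/4 on [0, 1); exp(-t/4) on [1, 4); 1/t on [4, 6); …
the common scale on t comes off first: t**(3/2) on [0, 1/2); exp(-t/2) on [1/2, 2); 1/(2*t) on [2, 3); …
integrate the 4 segments split at 1, 4, 6, then add the results
∫ over [0, 1) of sqrt(2)*t**(7/2)/4·t^(s-1) joins the sum
∫ t**2*exp(-t/4)·t^(s-1) over [1, 4)
for t in [4, 6): the term is ∫ t·t^(s-1)
segment [6, ∞) carries t**2*exp(-t); integrate it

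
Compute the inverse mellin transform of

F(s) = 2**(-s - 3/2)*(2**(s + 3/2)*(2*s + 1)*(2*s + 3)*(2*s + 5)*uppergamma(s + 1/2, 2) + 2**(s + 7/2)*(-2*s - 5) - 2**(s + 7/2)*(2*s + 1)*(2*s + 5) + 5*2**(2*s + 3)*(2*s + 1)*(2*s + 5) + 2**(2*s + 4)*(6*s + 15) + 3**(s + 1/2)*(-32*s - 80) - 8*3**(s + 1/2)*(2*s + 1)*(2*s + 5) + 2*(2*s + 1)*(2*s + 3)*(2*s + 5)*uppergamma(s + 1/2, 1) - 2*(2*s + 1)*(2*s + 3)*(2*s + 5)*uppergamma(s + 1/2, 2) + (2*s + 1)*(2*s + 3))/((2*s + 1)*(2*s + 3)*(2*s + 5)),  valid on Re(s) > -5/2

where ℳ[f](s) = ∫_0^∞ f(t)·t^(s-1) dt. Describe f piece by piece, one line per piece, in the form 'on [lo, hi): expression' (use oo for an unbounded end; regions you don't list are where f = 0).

on [0, 1/2): t**(5/2)
on [1/2, 1): sqrt(t)*exp(-2*t)
on [1, 3/2): sqrt(t)*(t + 1)
on [3/2, 2): sqrt(t)*(t + 3)
on [2, oo): sqrt(t)*exp(-t)

reversing the shared t-power: t**2 on [0, 1/2); exp(-2*t) on [1/2, 1); t + 1 on [1, 3/2); …
split f at 1/2, 1, 3/2, 2: ℳ[f](s) collects 5 kernel integrals
over [0, 1/2), the kernel integral of t**(5/2) enters the sum
segment 1/2 to 1 holds sqrt(t)*exp(-2*t); add its integral
on [1, 3/2) integrate f = sqrt(t)*(t + 1) against the kernel
piece [3/2, 2): integrate sqrt(t)*(t + 3) against the kernel
piece [2, ∞): integrate sqrt(t)*exp(-t) against the kernel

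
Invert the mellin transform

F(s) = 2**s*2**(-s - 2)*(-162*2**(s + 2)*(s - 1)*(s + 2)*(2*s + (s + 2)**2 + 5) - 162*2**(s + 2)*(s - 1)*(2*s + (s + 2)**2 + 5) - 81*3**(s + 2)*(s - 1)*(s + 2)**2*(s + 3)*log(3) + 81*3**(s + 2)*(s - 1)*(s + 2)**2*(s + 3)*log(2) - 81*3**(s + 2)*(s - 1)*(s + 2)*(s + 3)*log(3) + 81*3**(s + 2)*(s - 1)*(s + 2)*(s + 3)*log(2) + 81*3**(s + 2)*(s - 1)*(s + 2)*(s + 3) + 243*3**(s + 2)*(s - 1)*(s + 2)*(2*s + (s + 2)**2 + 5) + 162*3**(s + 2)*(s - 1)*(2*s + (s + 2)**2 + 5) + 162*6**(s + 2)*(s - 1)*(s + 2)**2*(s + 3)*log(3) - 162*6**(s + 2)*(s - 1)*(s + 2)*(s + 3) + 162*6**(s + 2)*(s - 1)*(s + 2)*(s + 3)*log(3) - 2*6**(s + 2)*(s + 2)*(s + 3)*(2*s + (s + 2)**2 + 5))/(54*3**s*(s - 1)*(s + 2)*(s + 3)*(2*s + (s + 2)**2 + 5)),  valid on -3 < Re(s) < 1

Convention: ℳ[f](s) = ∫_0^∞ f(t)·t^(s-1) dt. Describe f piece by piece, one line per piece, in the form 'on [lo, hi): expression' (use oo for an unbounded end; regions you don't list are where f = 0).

on [0, 2/3): 27*t**3/8
on [2/3, 1): 9*t**2*(3*t/2 + 3)/4
on [1, 2): 27*t**3*log(3*t/2)/8
on [2, oo): 2/(3*t)

undo the common scale on t: t**3/8 on [0, 2); t**2*(t/2 + 3)/4 on [2, 3); t**3*log(t/2)/8 on [3, 6); …
remove the common scale on t first: t**3 on [0, 1); t**2*(t + 3) on [1, 3/2); t**3*log(t) on [3/2, 3); …
reversing the shared t-power: t on [0, 1); t + 3 on [1, 3/2); t*log(t) on [3/2, 3); …
split f at 2/3, 1, 2: ℳ[f](s) collects 4 kernel integrals
on [0, 2/3) integrate f = 27*t**3/8 against the kernel
over [2/3, 1), the kernel integral of 9*t**2*(3*t/2 + 3)/4 enters the sum
[1, 2) adds the kernel integral of 27*t**3*log(3*t/2)/8
over [2, ∞), the kernel integral of 2/(3*t) enters the sum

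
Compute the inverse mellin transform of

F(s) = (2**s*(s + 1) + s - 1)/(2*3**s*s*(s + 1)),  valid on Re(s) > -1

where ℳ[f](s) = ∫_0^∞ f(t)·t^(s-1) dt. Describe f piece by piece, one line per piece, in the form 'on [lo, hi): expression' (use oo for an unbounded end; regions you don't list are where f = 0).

peel off the common scale on t: t on [0, 1); 1/2 on [1, 2)
split f at 1/3: ℳ[f](s) collects 2 kernel integrals
segment 0 to 1/3 holds 3*t; add its integral
on [1/3, 2/3): add ∫ 1/2·t^(s-1) dt

on [0, 1/3): 3*t
on [1/3, 2/3): 1/2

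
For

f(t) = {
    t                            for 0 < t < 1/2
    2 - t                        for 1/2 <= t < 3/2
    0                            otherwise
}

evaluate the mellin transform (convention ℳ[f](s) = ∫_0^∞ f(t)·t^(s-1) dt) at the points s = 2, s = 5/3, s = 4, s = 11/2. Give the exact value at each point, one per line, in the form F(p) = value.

F(2) = 23/24
F(5/3) = 3*2**(1/3)*(-22 + 51*3**(2/3))/320
F(4) = 159/160
F(11/2) = -15*sqrt(2)/4576 + 4617*sqrt(6)/9152

breakpoints 1/2: one integral from each of the 2 segments
segment [0, 1/2) carries t; integrate it
[1/2, 3/2) adds the kernel integral of (2 - t)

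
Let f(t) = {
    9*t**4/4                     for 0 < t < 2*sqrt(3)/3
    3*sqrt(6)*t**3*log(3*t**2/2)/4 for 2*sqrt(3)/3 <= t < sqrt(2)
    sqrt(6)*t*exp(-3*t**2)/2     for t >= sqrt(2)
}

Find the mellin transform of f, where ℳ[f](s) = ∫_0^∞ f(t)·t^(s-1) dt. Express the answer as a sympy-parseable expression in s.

the power substitution comes off first: 9*t**2/4 on [0, 4/3); 3*sqrt(6)*t**(3/2)*log(3*t/2)/4 on [4/3, 2); sqrt(6)*sqrt(t)*exp(-3*t)/2 on [2, ∞)
remove the common scale on t first: t**2 on [0, 2); t**(3/2)*log(t) on [2, 3); sqrt(t)*exp(-2*t) on [3, ∞)
back out the shared t-power: t**(3/2) on [0, 2); t*log(t) on [2, 3); exp(-2*t) on [3, ∞)
decompose at 2*sqrt(3)/3, sqrt(2); ℳ[f](s) sums the 3 pieces' integrals
between 0 and 2*sqrt(3)/3 the integrand is 9*t**4/4·t^(s-1)
the [2*sqrt(3)/3, sqrt(2)) slice contributes ∫ 3*sqrt(6)*t**3*log(3*t**2/2)/4·t^(s-1) dt
∫ over [sqrt(2), ∞) of sqrt(6)*t*exp(-3*t**2)/2·t^(s-1) joins the sum

2**(s/2)*6**(1/2 - s/2)*(sqrt(3)/3)**s*(-4*12**(s/2 + 1/2)*(s + 1)*(s + 4)*log(2) - 8*12**(s/2 + 1/2)*(s + 4)*log(2) + 8*12**(s/2 + 1/2)*(s + 4) + 4*12**(s/2 + 1/2)*sqrt(2)*(4*s + (s + 1)**2 + 8) + 6*18**(s/2 + 1/2)*(s + 1)*(s + 4)*log(3) - 12*18**(s/2 + 1/2)*(s + 4) + 12*18**(s/2 + 1/2)*(s + 4)*log(3) + 3**(s/2 + 1/2)*(s + 4)*(4*s + (s + 1)**2 + 8)*uppergamma(s/2 + 1/2, 6))/(12*(s + 4)*(4*s + (s + 1)**2 + 8))
  Re(s) > -4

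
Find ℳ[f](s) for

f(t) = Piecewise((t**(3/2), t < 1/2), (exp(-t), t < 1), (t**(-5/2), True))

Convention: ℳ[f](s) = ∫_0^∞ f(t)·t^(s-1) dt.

the 3 pieces separated at 1/2, 1 each add one integral
∫ over [0, 1/2) of t**(3/2)·t^(s-1) joins the sum
between 1/2 and 1 the integrand is exp(-t)·t^(s-1)
piece [1, ∞): integrate t**(-5/2) against the kernel

(2*2**s*(2*s - 5)*(2*s + 3)*uppergamma(s, 1/2) - 2*2**s*(2*s - 5)*(2*s + 3)*uppergamma(s, 1) - 4*2**s*(2*s + 3) + sqrt(2)*(2*s - 5))/(2*2**s*(2*s - 5)*(2*s + 3))
  -3/2 < Re(s) < 5/2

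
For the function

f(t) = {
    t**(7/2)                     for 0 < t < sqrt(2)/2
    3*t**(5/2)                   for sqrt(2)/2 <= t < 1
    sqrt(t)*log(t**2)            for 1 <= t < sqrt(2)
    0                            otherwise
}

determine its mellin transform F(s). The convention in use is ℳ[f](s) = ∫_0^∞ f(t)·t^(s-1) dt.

back out the shared t-power: t**3 on [0, sqrt(2)/2); 3*t**2 on [sqrt(2)/2, 1); log(t**2) on [1, sqrt(2))
strip the power substitution: t**(3/2) on [0, 1/2); 3*t on [1/2, 1); log(t) on [1, 2)
linearity at sqrt(2)/2, 1 turns ℳ[f](s) into 3 summed integrals
segment 0 to sqrt(2)/2 holds t**(7/2); add its integral
between sqrt(2)/2 and 1 the integrand is 3*t**(5/2)·t^(s-1)
the [1, sqrt(2)) slice contributes ∫ sqrt(t)*log(t**2)·t^(s-1) dt

2**(-s/2 - 5/4)*(2**(s/2 + 9/4)*(2*s + 1)**2*(6*s + 21) + 2**(s/2 + 17/4)*(2*s + 5)*(2*s + 7) + 4*2**(s + 1/2)*(2*s + 1)*(2*s + 5)*(2*s + 7)*log(2) - 2**(s + 9/2)*(2*s + 5)*(2*s + 7) + (-12*s - 42)*(2*s + 1)**2 + sqrt(2)*(2*s + 1)**2*(2*s + 5))/((2*s + 1)**2*(2*s + 5)*(2*s + 7))
  Re(s) > -7/2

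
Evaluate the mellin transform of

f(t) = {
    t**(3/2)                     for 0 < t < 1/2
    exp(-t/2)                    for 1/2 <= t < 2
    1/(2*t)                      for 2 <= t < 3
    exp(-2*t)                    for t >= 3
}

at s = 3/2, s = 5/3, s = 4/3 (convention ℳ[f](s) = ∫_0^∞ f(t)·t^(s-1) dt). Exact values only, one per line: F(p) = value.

F(3/2) = -sqrt(2) - 2*sqrt(2)*exp(-1) - sqrt(2)*sqrt(pi)*erfc(1) + sqrt(2)*sqrt(pi)*erfc(sqrt(6))/8 + sqrt(3)*exp(-6)/2 + 1/24 + sqrt(2)*exp(-1/4) + sqrt(2)*sqrt(pi)*erfc(1/2) + sqrt(3)
F(5/3) = -2*2**(2/3)*uppergamma(5/3, 1) - 3*2**(2/3)/4 + 2**(1/3)*uppergamma(5/3, 6)/4 + 3*2**(5/6)/152 + 3*3**(2/3)/4 + 2*2**(2/3)*uppergamma(5/3, 1/4)
F(4/3) = -3*2**(1/3)/2 - 2*2**(1/3)*uppergamma(4/3, 1) + 2**(2/3)*uppergamma(4/3, 6)/4 + 3*2**(1/6)/68 + 2*2**(1/3)*uppergamma(4/3, 1/4) + 3*3**(1/3)/2

integrate the 4 segments split at 1/2, 2, 3, then add the results
segment 0 to 1/2 holds t**(3/2); add its integral
for t in [1/2, 2): the term is ∫ exp(-t/2)·t^(s-1)
over [2, 3), the kernel integral of 1/(2*t) enters the sum
on [3, ∞): add ∫ exp(-2*t)·t^(s-1) dt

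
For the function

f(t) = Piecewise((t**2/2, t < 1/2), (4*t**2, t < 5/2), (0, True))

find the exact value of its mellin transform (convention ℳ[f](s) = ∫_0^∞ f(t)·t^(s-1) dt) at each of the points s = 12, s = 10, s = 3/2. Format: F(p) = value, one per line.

split f at 1/2: ℳ[f](s) collects 2 kernel integrals
on [0, 1/2) integrate f = t**2/2 against the kernel
∫ 4*t**2·t^(s-1) over [1/2, 5/2)

F(12) = 48828124993/458752
F(10) = 1953124993/98304
F(3/2) = -sqrt(2)/16 + 125*sqrt(10)/14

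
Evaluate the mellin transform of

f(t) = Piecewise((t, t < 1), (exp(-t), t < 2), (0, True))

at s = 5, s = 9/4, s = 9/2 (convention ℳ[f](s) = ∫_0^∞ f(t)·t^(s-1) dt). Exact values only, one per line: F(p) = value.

integrate the 2 segments split at 1, then add the results
segment [0, 1) carries t; integrate it
segment 1 to 2 holds exp(-t); add its integral

F(5) = -168*exp(-2) + 1/6 + 65*exp(-1)
F(9/4) = -uppergamma(9/4, 2) + 4/13 + uppergamma(9/4, 1)
F(9/2) = (-9262*sqrt(2) + (-1155*sqrt(pi)*erfc(sqrt(2)) + 32 + 1155*sqrt(pi)*erfc(1))*exp(2) + 4642*E)*exp(-2)/176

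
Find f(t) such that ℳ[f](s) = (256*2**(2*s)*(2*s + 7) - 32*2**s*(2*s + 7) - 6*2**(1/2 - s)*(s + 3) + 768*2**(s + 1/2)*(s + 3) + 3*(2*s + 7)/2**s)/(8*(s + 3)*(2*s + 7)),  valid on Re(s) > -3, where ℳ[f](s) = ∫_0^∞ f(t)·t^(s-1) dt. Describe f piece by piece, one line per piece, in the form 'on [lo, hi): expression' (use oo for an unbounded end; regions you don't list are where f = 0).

on [0, 1/2): 3*t**3
on [1/2, 2): 6*t**(7/2)
on [2, 4): t**3/2

slice at 1/2, 2, transform all 3 pieces, and sum them
for t in [0, 1/2): the term is ∫ 3*t**3·t^(s-1)
on [1/2, 2): add ∫ 6*t**(7/2)·t^(s-1) dt
the [2, 4) slice contributes ∫ t**3/2·t^(s-1) dt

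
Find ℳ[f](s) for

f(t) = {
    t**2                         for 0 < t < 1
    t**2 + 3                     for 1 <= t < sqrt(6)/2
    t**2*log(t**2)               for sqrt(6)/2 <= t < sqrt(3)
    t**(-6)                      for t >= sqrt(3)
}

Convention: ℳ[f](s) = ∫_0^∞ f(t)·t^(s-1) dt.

remove the power substitution first: t on [0, 1); t + 3 on [1, 3/2); t*log(t) on [3/2, 3); …
f breaks at 1, sqrt(6)/2, sqrt(3) into 4 integrals to sum
on [0, 1) integrate f = t**2 against the kernel
piece [1, sqrt(6)/2): integrate (t**2 + 3) against the kernel
piece [sqrt(6)/2, sqrt(3)): integrate t**2*log(t**2) against the kernel
∫ t**(-6)·t^(s-1) over [sqrt(3), ∞)

(-81*2**(s/2)*s*(s/2 - 3)*(s**2/4 + s + 1) - 162*2**(s/2)*(s/2 - 3)*(s**2/4 + s + 1) - 81*3**(s/2)*s**2*(s/2 - 3)*(s/2 + 1)*log(3)/4 + 81*3**(s/2)*s**2*(s/2 - 3)*(s/2 + 1)*log(2)/4 - 81*3**(s/2)*s*(s/2 - 3)*(s/2 + 1)*log(3)/2 + 81*3**(s/2)*s*(s/2 - 3)*(s/2 + 1)*log(2)/2 + 81*3**(s/2)*s*(s/2 - 3)*(s/2 + 1)/2 + 243*3**(s/2)*s*(s/2 - 3)*(s**2/4 + s + 1)/2 + 162*3**(s/2)*(s/2 - 3)*(s**2/4 + s + 1) + 81*6**(s/2)*s**2*(s/2 - 3)*(s/2 + 1)*log(3)/2 - 81*6**(s/2)*s*(s/2 - 3)*(s/2 + 1) + 81*6**(s/2)*s*(s/2 - 3)*(s/2 + 1)*log(3) - 6**(s/2)*s*(s/2 + 1)*(s**2/4 + s + 1))/(54*2**(s/2)*s*(s/2 - 3)*(s/2 + 1)*(s**2/4 + s + 1))
  -2 < Re(s) < 6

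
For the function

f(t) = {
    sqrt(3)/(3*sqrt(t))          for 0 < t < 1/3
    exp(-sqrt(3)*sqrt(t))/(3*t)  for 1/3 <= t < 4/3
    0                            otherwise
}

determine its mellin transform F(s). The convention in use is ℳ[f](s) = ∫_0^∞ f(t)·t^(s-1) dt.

invert the common scale on t to get 1/sqrt(t) on [0, 1); exp(-sqrt(t))/t on [1, 4)
invert the shared t-power to get sqrt(t) on [0, 1); exp(-sqrt(t)) on [1, 4)
strip the power substitution: t on [0, 1); exp(-t) on [1, 2)
breakpoints 1/3: one integral from each of the 2 segments
segment 0 to 1/3 holds sqrt(3)/(3*sqrt(t)); add its integral
∫ exp(-sqrt(3)*sqrt(t))/(3*t)·t^(s-1) over [1/3, 4/3)

2*((2*s - 1)*uppergamma(2*s - 2, 1) - (2*s - 1)*uppergamma(2*s - 2, 2) + 1)/(3**s*(2*s - 1))
  Re(s) > 1/2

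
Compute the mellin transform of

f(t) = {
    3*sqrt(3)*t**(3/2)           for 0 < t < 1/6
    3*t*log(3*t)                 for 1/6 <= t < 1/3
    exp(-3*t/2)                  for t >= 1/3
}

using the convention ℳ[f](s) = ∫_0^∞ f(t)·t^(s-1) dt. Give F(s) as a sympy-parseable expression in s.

reversing the common scale on t: t**(3/2) on [0, 1/2); t*log(t) on [1/2, 1); exp(-t/2) on [1, ∞)
decompose at 1/6, 1/3; ℳ[f](s) sums the 3 pieces' integrals
segment [0, 1/6) carries 3*sqrt(3)*t**(3/2); integrate it
∫ over [1/6, 1/3) of 3*t*log(3*t)·t^(s-1) joins the sum
segment 1/3 to ∞ holds exp(-3*t/2); add its integral

(2*2**(2*s)*(2*s + 3)*(s**2 + 2*s + 1)*uppergamma(s, 1/2) - 2*2**s*(2*s + 3) + s*(2*s + 3)*log(2) + 2*s + (2*s + 3)*log(2) + sqrt(2)*(s**2 + 2*s + 1) + 3)/(2*6**s*(2*s + 3)*(s**2 + 2*s + 1))
  Re(s) > -3/2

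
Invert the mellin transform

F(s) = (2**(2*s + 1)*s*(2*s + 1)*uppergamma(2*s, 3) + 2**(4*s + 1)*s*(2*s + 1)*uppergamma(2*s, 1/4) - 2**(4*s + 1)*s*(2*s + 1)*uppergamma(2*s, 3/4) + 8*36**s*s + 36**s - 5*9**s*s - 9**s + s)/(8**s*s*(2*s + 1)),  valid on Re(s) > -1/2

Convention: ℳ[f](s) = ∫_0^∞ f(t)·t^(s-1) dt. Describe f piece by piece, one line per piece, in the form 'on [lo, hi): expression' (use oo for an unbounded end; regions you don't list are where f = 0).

remove the common scale on t first: sqrt(t) on [0, 1/4); exp(-sqrt(t)/2) on [1/4, 9/4); sqrt(t) + 1 on [9/4, 9); …
undo the power substitution: t on [0, 1/2); exp(-t/2) on [1/2, 3/2); t + 1 on [3/2, 3); …
breakpoints 1/8, 9/8, 9/2: one integral from each of the 4 segments
the [0, 1/8) slice contributes ∫ sqrt(2)*sqrt(t)·t^(s-1) dt
∫ over [1/8, 9/8) of exp(-sqrt(2)*sqrt(t)/2)·t^(s-1) joins the sum
∫ (sqrt(2)*sqrt(t) + 1)·t^(s-1) over [9/8, 9/2)
[9/2, ∞) adds the kernel integral of exp(-sqrt(2)*sqrt(t))

on [0, 1/8): sqrt(2)*sqrt(t)
on [1/8, 9/8): exp(-sqrt(2)*sqrt(t)/2)
on [9/8, 9/2): sqrt(2)*sqrt(t) + 1
on [9/2, oo): exp(-sqrt(2)*sqrt(t))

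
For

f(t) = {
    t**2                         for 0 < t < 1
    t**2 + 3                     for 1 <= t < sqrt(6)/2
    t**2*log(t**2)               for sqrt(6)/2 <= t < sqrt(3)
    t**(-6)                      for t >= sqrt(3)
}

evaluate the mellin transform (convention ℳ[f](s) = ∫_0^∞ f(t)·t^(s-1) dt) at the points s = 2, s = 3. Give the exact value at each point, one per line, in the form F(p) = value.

invert the power substitution to get t on [0, 1); t + 3 on [1, 3/2); t*log(t) on [3/2, 3); …
summing 4 kernel integrals split by 1, sqrt(6)/2, sqrt(3) yields ℳ[f](s)
∫ t**2·t^(s-1) over [0, 1)
between 1 and sqrt(6)/2 the integrand is (t**2 + 3)·t^(s-1)
over [sqrt(6)/2, sqrt(3)), the kernel integral of t**2*log(t**2) enters the sum
over [sqrt(3), ∞), the kernel integral of t**(-6) enters the sum

F(2) = 143/288 + log(3*90699264**(1/16))
F(3) = -461*sqrt(3)/675 - 1 + 213*sqrt(6)/200 + log(2**(9*sqrt(6)/40)*3**(-9*sqrt(6)/40 + 9*sqrt(3)/5))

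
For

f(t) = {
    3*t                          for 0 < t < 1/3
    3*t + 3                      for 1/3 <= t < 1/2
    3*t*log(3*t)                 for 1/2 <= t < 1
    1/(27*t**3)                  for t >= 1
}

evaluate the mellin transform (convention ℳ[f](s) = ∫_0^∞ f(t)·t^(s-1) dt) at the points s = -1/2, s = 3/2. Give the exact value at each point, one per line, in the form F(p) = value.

F(-1/2) = -2266/189 + 3*sqrt(2) + log(2**(3*sqrt(2))*3**(6 - 3*sqrt(2))) + 6*sqrt(3)
F(3/2) = -922/2025 - 2*sqrt(3)/9 - 3*sqrt(2)*log(3)/20 + 3*sqrt(2)*log(2)/20 + 71*sqrt(2)/100 + 6*log(3)/5

reversing the common scale on t: t on [0, 1); t + 3 on [1, 3/2); t*log(t) on [3/2, 3); …
along the cuts 1/3, 1/2, 1, ℳ[f](s) splits into 4 integrals
piece [0, 1/3): integrate 3*t against the kernel
between 1/3 and 1/2 the integrand is (3*t + 3)·t^(s-1)
∫ over [1/2, 1) of 3*t*log(3*t)·t^(s-1) joins the sum
piece [1, ∞): integrate 1/(27*t**3) against the kernel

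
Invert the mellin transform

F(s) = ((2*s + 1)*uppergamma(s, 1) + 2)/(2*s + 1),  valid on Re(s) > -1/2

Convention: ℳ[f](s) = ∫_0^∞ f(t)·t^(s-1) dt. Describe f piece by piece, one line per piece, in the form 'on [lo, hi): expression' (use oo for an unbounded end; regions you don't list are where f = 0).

on [0, 1): sqrt(t)
on [1, oo): exp(-t)

slice at 1, transform all 2 pieces, and sum them
∫ over [0, 1) of sqrt(t)·t^(s-1) joins the sum
for t in [1, ∞): the term is ∫ exp(-t)·t^(s-1)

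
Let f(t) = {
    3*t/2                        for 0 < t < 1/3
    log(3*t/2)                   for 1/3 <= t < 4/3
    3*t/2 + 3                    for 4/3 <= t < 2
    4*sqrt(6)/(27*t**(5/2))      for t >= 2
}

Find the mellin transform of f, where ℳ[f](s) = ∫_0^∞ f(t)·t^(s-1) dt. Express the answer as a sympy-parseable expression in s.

(-270*2**(2*s)*s**2*(2*s - 5) + 54*2**(2*s)*s*(s + 1)*(2*s - 5)*log(2) - 162*2**(2*s)*s*(2*s - 5) - 54*2**(2*s)*(s + 1)*(2*s - 5) - 4*sqrt(3)*6**s*s**2*(s + 1) + 324*6**s*s**2*(2*s - 5) + 162*6**s*s*(2*s - 5) + 27*s**2*(2*s - 5) + 54*s*(s + 1)*(2*s - 5)*log(2) + (2*s - 5)*(54*s + 54))/(54*3**s*s**2*(s + 1)*(2*s - 5))
  -1 < Re(s) < 5/2

undo the common scale on t: t on [0, 1/2); log(t) on [1/2, 2); t + 3 on [2, 3); …
linearity at 1/3, 4/3, 2 turns ℳ[f](s) into 4 summed integrals
∫ 3*t/2·t^(s-1) over [0, 1/3)
for t in [1/3, 4/3): the term is ∫ log(3*t/2)·t^(s-1)
on [4/3, 2): add ∫ (3*t/2 + 3)·t^(s-1) dt
over [2, ∞), the kernel integral of 4*sqrt(6)/(27*t**(5/2)) enters the sum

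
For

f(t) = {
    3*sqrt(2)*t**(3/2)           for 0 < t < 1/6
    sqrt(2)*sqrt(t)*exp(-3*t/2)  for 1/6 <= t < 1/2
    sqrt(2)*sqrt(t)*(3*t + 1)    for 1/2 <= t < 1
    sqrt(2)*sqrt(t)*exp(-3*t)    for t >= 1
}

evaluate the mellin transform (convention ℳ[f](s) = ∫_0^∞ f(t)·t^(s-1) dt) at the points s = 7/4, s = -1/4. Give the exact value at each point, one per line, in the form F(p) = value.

back out the common scale on t: 3*t**(3/2)/2 on [0, 1/3); sqrt(t)*exp(-3*t/4) on [1/3, 1); sqrt(t)*(3*t/2 + 1) on [1, 2); …
undo the shared t-power: 3*t/2 on [0, 1/3); exp(-3*t/4) on [1/3, 1); 3*t/2 + 1 on [1, 2); …
remove the common scale on t first: t on [0, 1/2); exp(-t/2) on [1/2, 3/2); t + 1 on [3/2, 3); …
cuts at 1/6, 1/2, 1: linearity sums the 4 kernel integrals
on [0, 1/6) integrate f = 3*sqrt(2)*t**(3/2) against the kernel
segment 1/6 to 1/2 holds sqrt(2)*sqrt(t)*exp(-3*t/2); add its integral
over [1/2, 1), the kernel integral of sqrt(2)*sqrt(t)*(3*t + 1) enters the sum
segment [1, ∞) carries sqrt(2)*sqrt(t)*exp(-3*t); integrate it

F(7/4) = 2**(1/4)*3**(3/4)*(-104*sqrt(2)*uppergamma(9/4, 3/4) - 53*3**(1/4) + 1 + 26*2**(1/4)*uppergamma(9/4, 3) + 104*sqrt(2)*uppergamma(9/4, 1/4) + 320*6**(1/4))/702
F(-1/4) = 2**(1/4)*3**(3/4)*(-26*3**(1/4) - 5*sqrt(2)*uppergamma(1/4, 3/4) + 5*2**(1/4)*uppergamma(1/4, 3) + 2 + 5*sqrt(2)*uppergamma(1/4, 1/4) + 32*6**(1/4))/15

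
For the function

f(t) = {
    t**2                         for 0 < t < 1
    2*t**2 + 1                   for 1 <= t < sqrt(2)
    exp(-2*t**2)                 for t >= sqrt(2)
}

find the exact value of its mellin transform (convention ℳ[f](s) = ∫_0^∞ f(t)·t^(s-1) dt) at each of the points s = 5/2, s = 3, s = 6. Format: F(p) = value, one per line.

F(5/2) = -28/45 + 2**(3/4)*uppergamma(5/4, 4)/8 + 116*2**(1/4)/45
F(3) = -8/15 + sqrt(2)*sqrt(pi)*erfc(2)/16 + sqrt(2)*exp(-4)/4 + 34*sqrt(2)/15
F(6) = 13*exp(-4)/8 + 121/24

peel off the shared t-power: 1 on [0, 1); (2*t**2 + 1)/t**2 on [1, sqrt(2)); exp(-2*t**2)/t**2 on [sqrt(2), ∞)
back out the power substitution: 1 on [0, 1); (2*t + 1)/t on [1, 2); exp(-2*t)/t on [2, ∞)
strip the shared t-power: t on [0, 1); 2*t + 1 on [1, 2); exp(-2*t) on [2, ∞)
the 3 pieces separated at 1, sqrt(2) each add one integral
piece [0, 1): integrate t**2 against the kernel
over [1, sqrt(2)), the kernel integral of (2*t**2 + 1) enters the sum
segment [sqrt(2), ∞) carries exp(-2*t**2); integrate it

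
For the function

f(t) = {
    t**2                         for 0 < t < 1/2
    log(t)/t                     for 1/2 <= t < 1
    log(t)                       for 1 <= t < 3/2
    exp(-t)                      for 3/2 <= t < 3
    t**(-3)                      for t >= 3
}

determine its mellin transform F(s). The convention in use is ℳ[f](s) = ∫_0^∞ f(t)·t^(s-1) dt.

(108*2**s*s**2*(s - 3)*(s + 2)*(s**2 - 2*s + 1)*uppergamma(s, 3/2) - 108*2**s*s**2*(s - 3)*(s + 2)*(s**2 - 2*s + 1)*uppergamma(s, 3) - 108*2**s*s**2*(s - 3)*(s + 2) + 108*2**s*(s - 3)*(s + 2)*(s**2 - 2*s + 1) - 108*3**s*s*(s - 3)*(s + 2)*(s**2 - 2*s + 1)*log(2) + 108*3**s*s*(s - 3)*(s + 2)*(s**2 - 2*s + 1)*log(3) - 108*3**s*(s - 3)*(s + 2)*(s**2 - 2*s + 1) - 4*6**s*s**2*(s + 2)*(s**2 - 2*s + 1) + 216*s**3*(s - 3)*(s + 2)*log(2) - 216*s**2*(s - 3)*(s + 2)*log(2) + 216*s**2*(s - 3)*(s + 2) + 27*s**2*(s - 3)*(s**2 - 2*s + 1))/(108*2**s*s**2*(s - 3)*(s + 2)*(s**2 - 2*s + 1))
  -2 < Re(s) < 3

split f at 1/2, 1, 3/2, 3: ℳ[f](s) collects 5 kernel integrals
on [0, 1/2) integrate f = t**2 against the kernel
[1/2, 1) adds the kernel integral of log(t)/t
on [1, 3/2): add ∫ log(t)·t^(s-1) dt
over [3/2, 3), the kernel integral of exp(-t) enters the sum
segment 3 to ∞ holds t**(-3); add its integral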